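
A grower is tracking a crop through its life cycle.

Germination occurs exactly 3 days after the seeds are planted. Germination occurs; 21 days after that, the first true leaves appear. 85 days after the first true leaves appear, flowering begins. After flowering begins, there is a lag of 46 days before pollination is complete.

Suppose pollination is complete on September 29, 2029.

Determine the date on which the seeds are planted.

April 27, 2029

Pollination is complete: Sep 29, 2029.
Flowering begins: Sep 29, 2029 − 46 days = Aug 14, 2029.
The first true leaves appear: Aug 14, 2029 − 85 days = May 21, 2029.
Germination occurs: May 21, 2029 − 21 days = Apr 30, 2029.
The seeds are planted: Apr 30, 2029 − 3 days = Apr 27, 2029.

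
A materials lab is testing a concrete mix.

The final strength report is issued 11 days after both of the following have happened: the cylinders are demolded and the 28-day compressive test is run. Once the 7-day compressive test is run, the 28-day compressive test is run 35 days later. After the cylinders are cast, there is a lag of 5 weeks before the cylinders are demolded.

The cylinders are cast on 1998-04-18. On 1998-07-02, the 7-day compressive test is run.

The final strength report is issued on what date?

The cylinders are cast: Apr 18, 1998.
The cylinders are demolded: Apr 18, 1998 + 5 weeks = May 23, 1998.
The 7-day compressive test is run: Jul 2, 1998.
The 28-day compressive test is run: Jul 2, 1998 + 35 days = Aug 6, 1998.
Both prerequisites met — the cylinders are demolded (May 23, 1998), the 28-day compressive test is run (Aug 6, 1998); the later is Aug 6, 1998.
The final strength report is issued: Aug 6, 1998 + 11 days = Aug 17, 1998.

1998-08-17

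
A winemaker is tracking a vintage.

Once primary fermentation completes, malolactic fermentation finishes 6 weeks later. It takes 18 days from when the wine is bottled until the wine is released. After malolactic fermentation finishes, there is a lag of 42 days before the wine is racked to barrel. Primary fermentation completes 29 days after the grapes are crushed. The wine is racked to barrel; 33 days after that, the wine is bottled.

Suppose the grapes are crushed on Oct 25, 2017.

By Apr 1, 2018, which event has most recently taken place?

The wine is bottled

The grapes are crushed: Oct 25, 2017.
Primary fermentation completes: Oct 25, 2017 + 29 days = Nov 23, 2017.
Malolactic fermentation finishes: Nov 23, 2017 + 6 weeks = Jan 4, 2018.
The wine is racked to barrel: Jan 4, 2018 + 42 days = Feb 15, 2018.
The wine is bottled: Feb 15, 2018 + 33 days = Mar 20, 2018.
The wine is released: Mar 20, 2018 + 18 days = Apr 7, 2018.
Apr 1, 2018 falls between when the wine is bottled (Mar 20, 2018) and when the wine is released (Apr 7, 2018).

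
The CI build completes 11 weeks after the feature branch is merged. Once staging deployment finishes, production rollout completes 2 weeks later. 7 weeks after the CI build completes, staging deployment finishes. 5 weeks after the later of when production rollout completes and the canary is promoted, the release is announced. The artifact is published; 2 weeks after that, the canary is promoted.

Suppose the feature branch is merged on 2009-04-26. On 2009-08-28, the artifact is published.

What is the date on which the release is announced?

The feature branch is merged: Apr 26, 2009.
The CI build completes: Apr 26, 2009 + 11 weeks = Jul 12, 2009.
Staging deployment finishes: Jul 12, 2009 + 7 weeks = Aug 30, 2009.
Production rollout completes: Aug 30, 2009 + 2 weeks = Sep 13, 2009.
The artifact is published: Aug 28, 2009.
The canary is promoted: Aug 28, 2009 + 2 weeks = Sep 11, 2009.
Both prerequisites met — production rollout completes (Sep 13, 2009), the canary is promoted (Sep 11, 2009); the later is Sep 13, 2009.
The release is announced: Sep 13, 2009 + 5 weeks = Oct 18, 2009.

2009-10-18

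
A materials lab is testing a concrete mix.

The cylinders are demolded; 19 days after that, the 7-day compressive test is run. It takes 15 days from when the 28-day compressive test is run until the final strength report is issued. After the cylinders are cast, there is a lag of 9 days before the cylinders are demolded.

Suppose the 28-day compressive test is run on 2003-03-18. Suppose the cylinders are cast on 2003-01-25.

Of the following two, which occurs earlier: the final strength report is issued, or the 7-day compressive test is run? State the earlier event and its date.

The 7-day compressive test is run — 2003-02-22

The 28-day compressive test is run: Mar 18, 2003.
The final strength report is issued: Mar 18, 2003 + 15 days = Apr 2, 2003.
The cylinders are cast: Jan 25, 2003.
The cylinders are demolded: Jan 25, 2003 + 9 days = Feb 3, 2003.
The 7-day compressive test is run: Feb 3, 2003 + 19 days = Feb 22, 2003.
Comparing: the final strength report is issued on Apr 2, 2003 vs the 7-day compressive test is run on Feb 22, 2003. Earlier: the 7-day compressive test is run.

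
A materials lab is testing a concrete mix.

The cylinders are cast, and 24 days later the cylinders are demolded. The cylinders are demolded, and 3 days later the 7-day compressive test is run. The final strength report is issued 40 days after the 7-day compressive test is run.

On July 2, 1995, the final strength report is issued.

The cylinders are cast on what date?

The final strength report is issued: Jul 2, 1995.
The 7-day compressive test is run: Jul 2, 1995 − 40 days = May 23, 1995.
The cylinders are demolded: May 23, 1995 − 3 days = May 20, 1995.
The cylinders are cast: May 20, 1995 − 24 days = Apr 26, 1995.

April 26, 1995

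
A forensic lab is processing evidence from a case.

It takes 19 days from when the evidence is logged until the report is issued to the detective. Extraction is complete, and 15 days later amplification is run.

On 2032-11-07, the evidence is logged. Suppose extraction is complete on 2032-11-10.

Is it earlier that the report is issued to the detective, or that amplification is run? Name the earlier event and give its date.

Amplification is run — 2032-11-25

The evidence is logged: Nov 7, 2032.
The report is issued to the detective: Nov 7, 2032 + 19 days = Nov 26, 2032.
Extraction is complete: Nov 10, 2032.
Amplification is run: Nov 10, 2032 + 15 days = Nov 25, 2032.
Comparing: the report is issued to the detective on Nov 26, 2032 vs amplification is run on Nov 25, 2032. Earlier: amplification is run.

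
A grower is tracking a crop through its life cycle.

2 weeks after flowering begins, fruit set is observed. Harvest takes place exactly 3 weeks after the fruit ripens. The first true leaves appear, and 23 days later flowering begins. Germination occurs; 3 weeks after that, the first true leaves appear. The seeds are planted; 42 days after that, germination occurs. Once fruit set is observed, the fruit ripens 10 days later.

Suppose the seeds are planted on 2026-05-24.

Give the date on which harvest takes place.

The seeds are planted: May 24, 2026.
Germination occurs: May 24, 2026 + 42 days = Jul 5, 2026.
The first true leaves appear: Jul 5, 2026 + 3 weeks = Jul 26, 2026.
Flowering begins: Jul 26, 2026 + 23 days = Aug 18, 2026.
Fruit set is observed: Aug 18, 2026 + 2 weeks = Sep 1, 2026.
The fruit ripens: Sep 1, 2026 + 10 days = Sep 11, 2026.
Harvest takes place: Sep 11, 2026 + 3 weeks = Oct 2, 2026.

2026-10-02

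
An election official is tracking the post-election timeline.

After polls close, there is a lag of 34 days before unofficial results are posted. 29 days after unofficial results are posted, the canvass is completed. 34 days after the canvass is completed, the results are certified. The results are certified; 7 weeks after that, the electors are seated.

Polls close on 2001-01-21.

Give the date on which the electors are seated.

Polls close: Jan 21, 2001.
Unofficial results are posted: Jan 21, 2001 + 34 days = Feb 24, 2001.
The canvass is completed: Feb 24, 2001 + 29 days = Mar 25, 2001.
The results are certified: Mar 25, 2001 + 34 days = Apr 28, 2001.
The electors are seated: Apr 28, 2001 + 7 weeks = Jun 16, 2001.

2001-06-16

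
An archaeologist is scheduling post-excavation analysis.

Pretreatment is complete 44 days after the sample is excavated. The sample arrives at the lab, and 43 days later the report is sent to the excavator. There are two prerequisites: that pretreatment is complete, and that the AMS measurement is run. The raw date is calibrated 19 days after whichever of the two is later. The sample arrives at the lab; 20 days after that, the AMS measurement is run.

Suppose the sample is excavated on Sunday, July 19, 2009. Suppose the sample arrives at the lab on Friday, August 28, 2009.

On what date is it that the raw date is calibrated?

Tuesday, October 6, 2009

The sample is excavated: Jul 19, 2009.
Pretreatment is complete: Jul 19, 2009 + 44 days = Sep 1, 2009.
The sample arrives at the lab: Aug 28, 2009.
The AMS measurement is run: Aug 28, 2009 + 20 days = Sep 17, 2009.
Both prerequisites met — pretreatment is complete (Sep 1, 2009), the AMS measurement is run (Sep 17, 2009); the later is Sep 17, 2009.
The raw date is calibrated: Sep 17, 2009 + 19 days = Oct 6, 2009.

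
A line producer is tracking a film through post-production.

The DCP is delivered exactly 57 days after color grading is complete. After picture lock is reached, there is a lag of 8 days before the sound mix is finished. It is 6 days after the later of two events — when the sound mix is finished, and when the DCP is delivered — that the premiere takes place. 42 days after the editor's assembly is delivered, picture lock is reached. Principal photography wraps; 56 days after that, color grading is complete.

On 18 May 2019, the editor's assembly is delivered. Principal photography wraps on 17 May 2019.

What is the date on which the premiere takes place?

The editor's assembly is delivered: May 18, 2019.
Picture lock is reached: May 18, 2019 + 42 days = Jun 29, 2019.
The sound mix is finished: Jun 29, 2019 + 8 days = Jul 7, 2019.
Principal photography wraps: May 17, 2019.
Color grading is complete: May 17, 2019 + 56 days = Jul 12, 2019.
The DCP is delivered: Jul 12, 2019 + 57 days = Sep 7, 2019.
Both prerequisites met — the sound mix is finished (Jul 7, 2019), the DCP is delivered (Sep 7, 2019); the later is Sep 7, 2019.
The premiere takes place: Sep 7, 2019 + 6 days = Sep 13, 2019.

13 September 2019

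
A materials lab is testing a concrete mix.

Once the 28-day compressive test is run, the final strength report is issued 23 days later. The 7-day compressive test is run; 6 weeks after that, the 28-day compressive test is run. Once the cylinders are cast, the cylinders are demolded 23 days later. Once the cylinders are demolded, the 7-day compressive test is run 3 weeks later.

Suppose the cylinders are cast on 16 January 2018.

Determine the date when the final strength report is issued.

The cylinders are cast: Jan 16, 2018.
The cylinders are demolded: Jan 16, 2018 + 23 days = Feb 8, 2018.
The 7-day compressive test is run: Feb 8, 2018 + 3 weeks = Mar 1, 2018.
The 28-day compressive test is run: Mar 1, 2018 + 6 weeks = Apr 12, 2018.
The final strength report is issued: Apr 12, 2018 + 23 days = May 5, 2018.

5 May 2018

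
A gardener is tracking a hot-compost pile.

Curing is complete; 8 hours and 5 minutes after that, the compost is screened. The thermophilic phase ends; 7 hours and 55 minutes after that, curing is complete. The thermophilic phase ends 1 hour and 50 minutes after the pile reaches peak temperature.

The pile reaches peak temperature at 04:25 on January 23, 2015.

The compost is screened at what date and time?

22:15 on January 23, 2015

The pile reaches peak temperature: 04:25 Jan 23, 2015.
The thermophilic phase ends: 04:25 Jan 23, 2015 + 1h50m = 06:15 Jan 23, 2015.
Curing is complete: 06:15 Jan 23, 2015 + 7h55m = 14:10 Jan 23, 2015.
The compost is screened: 14:10 Jan 23, 2015 + 8h05m = 22:15 Jan 23, 2015.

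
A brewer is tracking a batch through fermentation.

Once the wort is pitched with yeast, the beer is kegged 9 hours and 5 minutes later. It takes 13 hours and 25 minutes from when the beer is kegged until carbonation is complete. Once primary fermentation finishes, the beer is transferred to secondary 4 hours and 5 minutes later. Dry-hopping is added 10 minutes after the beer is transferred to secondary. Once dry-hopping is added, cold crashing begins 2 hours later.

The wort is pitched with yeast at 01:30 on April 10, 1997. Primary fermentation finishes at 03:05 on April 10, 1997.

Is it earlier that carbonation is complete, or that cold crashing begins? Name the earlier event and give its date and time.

The wort is pitched with yeast: 01:30 Apr 10, 1997.
The beer is kegged: 01:30 Apr 10, 1997 + 9h05m = 10:35 Apr 10, 1997.
Carbonation is complete: 10:35 Apr 10, 1997 + 13h25m = 00:00 Apr 11, 1997.
Primary fermentation finishes: 03:05 Apr 10, 1997.
The beer is transferred to secondary: 03:05 Apr 10, 1997 + 4h05m = 07:10 Apr 10, 1997.
Dry-hopping is added: 07:10 Apr 10, 1997 + 10m = 07:20 Apr 10, 1997.
Cold crashing begins: 07:20 Apr 10, 1997 + 2h = 09:20 Apr 10, 1997.
Comparing: carbonation is complete at 00:00 Apr 11, 1997 vs cold crashing begins at 09:20 Apr 10, 1997. Earlier: cold crashing begins.

Cold crashing begins — 09:20 on April 10, 1997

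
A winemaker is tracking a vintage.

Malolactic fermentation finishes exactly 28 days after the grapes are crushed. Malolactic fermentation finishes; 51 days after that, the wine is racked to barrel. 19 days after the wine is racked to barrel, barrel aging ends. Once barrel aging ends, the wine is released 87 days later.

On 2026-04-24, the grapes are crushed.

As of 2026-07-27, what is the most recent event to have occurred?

The grapes are crushed: Apr 24, 2026.
Malolactic fermentation finishes: Apr 24, 2026 + 28 days = May 22, 2026.
The wine is racked to barrel: May 22, 2026 + 51 days = Jul 12, 2026.
Barrel aging ends: Jul 12, 2026 + 19 days = Jul 31, 2026.
The wine is released: Jul 31, 2026 + 87 days = Oct 26, 2026.
Jul 27, 2026 falls between when the wine is racked to barrel (Jul 12, 2026) and when barrel aging ends (Jul 31, 2026).

The wine is racked to barrel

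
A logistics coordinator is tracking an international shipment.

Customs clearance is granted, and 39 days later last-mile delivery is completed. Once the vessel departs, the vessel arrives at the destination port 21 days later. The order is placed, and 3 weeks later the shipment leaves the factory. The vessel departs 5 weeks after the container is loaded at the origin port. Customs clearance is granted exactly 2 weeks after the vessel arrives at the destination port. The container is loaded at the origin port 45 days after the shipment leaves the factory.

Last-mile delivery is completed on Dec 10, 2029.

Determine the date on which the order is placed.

Last-mile delivery is completed: Dec 10, 2029.
Customs clearance is granted: Dec 10, 2029 − 39 days = Nov 1, 2029.
The vessel arrives at the destination port: Nov 1, 2029 − 2 weeks = Oct 18, 2029.
The vessel departs: Oct 18, 2029 − 21 days = Sep 27, 2029.
The container is loaded at the origin port: Sep 27, 2029 − 5 weeks = Aug 23, 2029.
The shipment leaves the factory: Aug 23, 2029 − 45 days = Jul 9, 2029.
The order is placed: Jul 9, 2029 − 3 weeks = Jun 18, 2029.

Jun 18, 2029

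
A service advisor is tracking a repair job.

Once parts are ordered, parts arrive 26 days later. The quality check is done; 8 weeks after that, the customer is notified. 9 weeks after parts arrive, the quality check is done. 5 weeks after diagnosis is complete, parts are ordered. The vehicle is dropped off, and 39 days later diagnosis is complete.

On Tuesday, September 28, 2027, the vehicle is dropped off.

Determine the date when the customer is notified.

Thursday, May 4, 2028

The vehicle is dropped off: Sep 28, 2027.
Diagnosis is complete: Sep 28, 2027 + 39 days = Nov 6, 2027.
Parts are ordered: Nov 6, 2027 + 5 weeks = Dec 11, 2027.
Parts arrive: Dec 11, 2027 + 26 days = Jan 6, 2028.
The quality check is done: Jan 6, 2028 + 9 weeks = Mar 9, 2028.
The customer is notified: Mar 9, 2028 + 8 weeks = May 4, 2028.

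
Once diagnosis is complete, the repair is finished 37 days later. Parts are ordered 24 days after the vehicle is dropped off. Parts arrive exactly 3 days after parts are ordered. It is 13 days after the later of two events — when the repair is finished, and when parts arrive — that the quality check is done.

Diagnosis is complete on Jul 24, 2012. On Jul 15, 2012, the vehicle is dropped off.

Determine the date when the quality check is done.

Diagnosis is complete: Jul 24, 2012.
The repair is finished: Jul 24, 2012 + 37 days = Aug 30, 2012.
The vehicle is dropped off: Jul 15, 2012.
Parts are ordered: Jul 15, 2012 + 24 days = Aug 8, 2012.
Parts arrive: Aug 8, 2012 + 3 days = Aug 11, 2012.
Both prerequisites met — the repair is finished (Aug 30, 2012), parts arrive (Aug 11, 2012); the later is Aug 30, 2012.
The quality check is done: Aug 30, 2012 + 13 days = Sep 12, 2012.

Sep 12, 2012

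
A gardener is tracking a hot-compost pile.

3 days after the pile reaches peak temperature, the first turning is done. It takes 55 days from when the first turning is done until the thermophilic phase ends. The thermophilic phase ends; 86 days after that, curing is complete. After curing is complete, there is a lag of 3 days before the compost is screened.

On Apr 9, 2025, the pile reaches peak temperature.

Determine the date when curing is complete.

Aug 31, 2025

The pile reaches peak temperature: Apr 9, 2025.
The first turning is done: Apr 9, 2025 + 3 days = Apr 12, 2025.
The thermophilic phase ends: Apr 12, 2025 + 55 days = Jun 6, 2025.
Curing is complete: Jun 6, 2025 + 86 days = Aug 31, 2025.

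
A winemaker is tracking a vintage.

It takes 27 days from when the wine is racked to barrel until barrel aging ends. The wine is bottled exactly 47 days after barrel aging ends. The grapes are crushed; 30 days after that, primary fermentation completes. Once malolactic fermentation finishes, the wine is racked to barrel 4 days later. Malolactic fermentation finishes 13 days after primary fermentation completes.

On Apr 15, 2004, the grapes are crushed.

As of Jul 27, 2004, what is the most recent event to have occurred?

The grapes are crushed: Apr 15, 2004.
Primary fermentation completes: Apr 15, 2004 + 30 days = May 15, 2004.
Malolactic fermentation finishes: May 15, 2004 + 13 days = May 28, 2004.
The wine is racked to barrel: May 28, 2004 + 4 days = Jun 1, 2004.
Barrel aging ends: Jun 1, 2004 + 27 days = Jun 28, 2004.
The wine is bottled: Jun 28, 2004 + 47 days = Aug 14, 2004.
Jul 27, 2004 falls between when barrel aging ends (Jun 28, 2004) and when the wine is bottled (Aug 14, 2004).

Barrel aging ends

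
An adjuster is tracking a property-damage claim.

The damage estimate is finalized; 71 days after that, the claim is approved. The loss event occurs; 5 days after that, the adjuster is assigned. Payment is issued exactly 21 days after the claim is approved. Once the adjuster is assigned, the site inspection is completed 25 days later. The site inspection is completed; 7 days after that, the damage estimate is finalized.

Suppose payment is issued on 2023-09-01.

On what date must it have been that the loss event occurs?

Payment is issued: Sep 1, 2023.
The claim is approved: Sep 1, 2023 − 21 days = Aug 11, 2023.
The damage estimate is finalized: Aug 11, 2023 − 71 days = Jun 1, 2023.
The site inspection is completed: Jun 1, 2023 − 7 days = May 25, 2023.
The adjuster is assigned: May 25, 2023 − 25 days = Apr 30, 2023.
The loss event occurs: Apr 30, 2023 − 5 days = Apr 25, 2023.

2023-04-25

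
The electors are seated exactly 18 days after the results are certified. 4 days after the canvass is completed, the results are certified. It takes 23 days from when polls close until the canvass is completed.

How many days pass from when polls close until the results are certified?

27 days

Causal path: polls close → the canvass is completed → the results are certified.
Total delay along the path: 23 + 4 = 27 days.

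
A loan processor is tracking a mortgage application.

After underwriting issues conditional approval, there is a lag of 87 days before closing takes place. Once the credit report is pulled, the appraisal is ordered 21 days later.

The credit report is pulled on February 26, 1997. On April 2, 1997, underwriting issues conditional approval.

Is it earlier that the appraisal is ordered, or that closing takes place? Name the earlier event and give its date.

The appraisal is ordered — March 19, 1997

The credit report is pulled: Feb 26, 1997.
The appraisal is ordered: Feb 26, 1997 + 21 days = Mar 19, 1997.
Underwriting issues conditional approval: Apr 2, 1997.
Closing takes place: Apr 2, 1997 + 87 days = Jun 28, 1997.
Comparing: the appraisal is ordered on Mar 19, 1997 vs closing takes place on Jun 28, 1997. Earlier: the appraisal is ordered.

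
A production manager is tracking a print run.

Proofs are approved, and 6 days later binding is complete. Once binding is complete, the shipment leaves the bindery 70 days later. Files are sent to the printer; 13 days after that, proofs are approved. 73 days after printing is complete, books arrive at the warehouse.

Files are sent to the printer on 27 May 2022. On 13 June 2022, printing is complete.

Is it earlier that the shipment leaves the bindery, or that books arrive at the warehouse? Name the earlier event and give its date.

The shipment leaves the bindery — 24 August 2022

Files are sent to the printer: May 27, 2022.
Proofs are approved: May 27, 2022 + 13 days = Jun 9, 2022.
Binding is complete: Jun 9, 2022 + 6 days = Jun 15, 2022.
The shipment leaves the bindery: Jun 15, 2022 + 70 days = Aug 24, 2022.
Printing is complete: Jun 13, 2022.
Books arrive at the warehouse: Jun 13, 2022 + 73 days = Aug 25, 2022.
Comparing: the shipment leaves the bindery on Aug 24, 2022 vs books arrive at the warehouse on Aug 25, 2022. Earlier: the shipment leaves the bindery.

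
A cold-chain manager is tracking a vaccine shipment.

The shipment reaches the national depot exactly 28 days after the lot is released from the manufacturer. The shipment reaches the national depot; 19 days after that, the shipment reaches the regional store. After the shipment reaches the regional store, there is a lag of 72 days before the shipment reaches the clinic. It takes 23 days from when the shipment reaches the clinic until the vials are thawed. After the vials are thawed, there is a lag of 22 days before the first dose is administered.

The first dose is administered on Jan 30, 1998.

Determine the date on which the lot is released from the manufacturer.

Aug 19, 1997

The first dose is administered: Jan 30, 1998.
The vials are thawed: Jan 30, 1998 − 22 days = Jan 8, 1998.
The shipment reaches the clinic: Jan 8, 1998 − 23 days = Dec 16, 1997.
The shipment reaches the regional store: Dec 16, 1997 − 72 days = Oct 5, 1997.
The shipment reaches the national depot: Oct 5, 1997 − 19 days = Sep 16, 1997.
The lot is released from the manufacturer: Sep 16, 1997 − 28 days = Aug 19, 1997.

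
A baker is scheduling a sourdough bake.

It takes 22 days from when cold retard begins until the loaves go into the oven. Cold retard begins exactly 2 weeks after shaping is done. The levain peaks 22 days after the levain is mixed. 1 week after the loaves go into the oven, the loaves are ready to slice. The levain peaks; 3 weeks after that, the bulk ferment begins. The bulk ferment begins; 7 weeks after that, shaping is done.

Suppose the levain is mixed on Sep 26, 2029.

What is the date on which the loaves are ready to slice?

The levain is mixed: Sep 26, 2029.
The levain peaks: Sep 26, 2029 + 22 days = Oct 18, 2029.
The bulk ferment begins: Oct 18, 2029 + 3 weeks = Nov 8, 2029.
Shaping is done: Nov 8, 2029 + 7 weeks = Dec 27, 2029.
Cold retard begins: Dec 27, 2029 + 2 weeks = Jan 10, 2030.
The loaves go into the oven: Jan 10, 2030 + 22 days = Feb 1, 2030.
The loaves are ready to slice: Feb 1, 2030 + 1 week = Feb 8, 2030.

Feb 8, 2030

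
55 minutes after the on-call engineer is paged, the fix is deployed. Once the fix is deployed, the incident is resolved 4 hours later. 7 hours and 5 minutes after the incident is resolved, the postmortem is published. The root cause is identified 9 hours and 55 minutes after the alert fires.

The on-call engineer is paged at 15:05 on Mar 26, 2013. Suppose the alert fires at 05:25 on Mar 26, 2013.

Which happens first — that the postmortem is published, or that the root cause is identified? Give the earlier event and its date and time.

The on-call engineer is paged: 15:05 Mar 26, 2013.
The fix is deployed: 15:05 Mar 26, 2013 + 55m = 16:00 Mar 26, 2013.
The incident is resolved: 16:00 Mar 26, 2013 + 4h = 20:00 Mar 26, 2013.
The postmortem is published: 20:00 Mar 26, 2013 + 7h05m = 03:05 Mar 27, 2013.
The alert fires: 05:25 Mar 26, 2013.
The root cause is identified: 05:25 Mar 26, 2013 + 9h55m = 15:20 Mar 26, 2013.
Comparing: the postmortem is published at 03:05 Mar 27, 2013 vs the root cause is identified at 15:20 Mar 26, 2013. Earlier: the root cause is identified.

The root cause is identified — 15:20 on Mar 26, 2013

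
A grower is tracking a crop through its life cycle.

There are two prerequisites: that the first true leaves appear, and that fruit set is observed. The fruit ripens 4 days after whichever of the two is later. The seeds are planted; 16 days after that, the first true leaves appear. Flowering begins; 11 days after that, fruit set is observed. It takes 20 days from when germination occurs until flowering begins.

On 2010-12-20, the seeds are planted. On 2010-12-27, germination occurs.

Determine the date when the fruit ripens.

2011-01-31

The seeds are planted: Dec 20, 2010.
The first true leaves appear: Dec 20, 2010 + 16 days = Jan 5, 2011.
Germination occurs: Dec 27, 2010.
Flowering begins: Dec 27, 2010 + 20 days = Jan 16, 2011.
Fruit set is observed: Jan 16, 2011 + 11 days = Jan 27, 2011.
Both prerequisites met — the first true leaves appear (Jan 5, 2011), fruit set is observed (Jan 27, 2011); the later is Jan 27, 2011.
The fruit ripens: Jan 27, 2011 + 4 days = Jan 31, 2011.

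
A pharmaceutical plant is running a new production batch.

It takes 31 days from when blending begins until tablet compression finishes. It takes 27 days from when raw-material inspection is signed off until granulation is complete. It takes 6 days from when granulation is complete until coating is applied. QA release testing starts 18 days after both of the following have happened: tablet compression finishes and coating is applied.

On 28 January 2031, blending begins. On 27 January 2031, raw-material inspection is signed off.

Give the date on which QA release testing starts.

Blending begins: Jan 28, 2031.
Tablet compression finishes: Jan 28, 2031 + 31 days = Feb 28, 2031.
Raw-material inspection is signed off: Jan 27, 2031.
Granulation is complete: Jan 27, 2031 + 27 days = Feb 23, 2031.
Coating is applied: Feb 23, 2031 + 6 days = Mar 1, 2031.
Both prerequisites met — tablet compression finishes (Feb 28, 2031), coating is applied (Mar 1, 2031); the later is Mar 1, 2031.
QA release testing starts: Mar 1, 2031 + 18 days = Mar 19, 2031.

19 March 2031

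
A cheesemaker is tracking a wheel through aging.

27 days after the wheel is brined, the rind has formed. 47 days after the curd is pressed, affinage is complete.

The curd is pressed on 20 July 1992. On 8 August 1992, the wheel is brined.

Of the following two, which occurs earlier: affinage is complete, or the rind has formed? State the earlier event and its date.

The rind has formed — 4 September 1992

The curd is pressed: Jul 20, 1992.
Affinage is complete: Jul 20, 1992 + 47 days = Sep 5, 1992.
The wheel is brined: Aug 8, 1992.
The rind has formed: Aug 8, 1992 + 27 days = Sep 4, 1992.
Comparing: affinage is complete on Sep 5, 1992 vs the rind has formed on Sep 4, 1992. Earlier: the rind has formed.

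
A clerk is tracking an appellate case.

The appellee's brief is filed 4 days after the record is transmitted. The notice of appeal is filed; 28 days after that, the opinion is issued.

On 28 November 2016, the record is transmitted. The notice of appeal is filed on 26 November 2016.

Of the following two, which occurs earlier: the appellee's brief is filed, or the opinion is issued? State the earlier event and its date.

The appellee's brief is filed — 2 December 2016

The record is transmitted: Nov 28, 2016.
The appellee's brief is filed: Nov 28, 2016 + 4 days = Dec 2, 2016.
The notice of appeal is filed: Nov 26, 2016.
The opinion is issued: Nov 26, 2016 + 28 days = Dec 24, 2016.
Comparing: the appellee's brief is filed on Dec 2, 2016 vs the opinion is issued on Dec 24, 2016. Earlier: the appellee's brief is filed.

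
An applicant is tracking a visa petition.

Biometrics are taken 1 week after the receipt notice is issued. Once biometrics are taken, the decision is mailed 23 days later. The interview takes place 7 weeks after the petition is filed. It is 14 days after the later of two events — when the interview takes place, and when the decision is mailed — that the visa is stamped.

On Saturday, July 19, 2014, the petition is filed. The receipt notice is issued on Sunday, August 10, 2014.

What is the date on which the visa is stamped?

Tuesday, September 23, 2014

The petition is filed: Jul 19, 2014.
The interview takes place: Jul 19, 2014 + 7 weeks = Sep 6, 2014.
The receipt notice is issued: Aug 10, 2014.
Biometrics are taken: Aug 10, 2014 + 1 week = Aug 17, 2014.
The decision is mailed: Aug 17, 2014 + 23 days = Sep 9, 2014.
Both prerequisites met — the interview takes place (Sep 6, 2014), the decision is mailed (Sep 9, 2014); the later is Sep 9, 2014.
The visa is stamped: Sep 9, 2014 + 14 days = Sep 23, 2014.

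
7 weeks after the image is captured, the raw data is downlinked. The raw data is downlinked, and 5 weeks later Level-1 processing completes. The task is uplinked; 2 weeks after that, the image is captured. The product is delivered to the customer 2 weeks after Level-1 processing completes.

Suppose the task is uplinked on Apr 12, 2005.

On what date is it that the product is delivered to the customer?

Aug 2, 2005

The task is uplinked: Apr 12, 2005.
The image is captured: Apr 12, 2005 + 2 weeks = Apr 26, 2005.
The raw data is downlinked: Apr 26, 2005 + 7 weeks = Jun 14, 2005.
Level-1 processing completes: Jun 14, 2005 + 5 weeks = Jul 19, 2005.
The product is delivered to the customer: Jul 19, 2005 + 2 weeks = Aug 2, 2005.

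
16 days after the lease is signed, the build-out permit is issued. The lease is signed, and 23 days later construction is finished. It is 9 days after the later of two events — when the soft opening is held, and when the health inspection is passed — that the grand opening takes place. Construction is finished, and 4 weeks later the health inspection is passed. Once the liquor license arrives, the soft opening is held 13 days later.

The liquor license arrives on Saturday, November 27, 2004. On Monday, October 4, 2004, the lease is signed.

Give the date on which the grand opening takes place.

Sunday, December 19, 2004

The liquor license arrives: Nov 27, 2004.
The soft opening is held: Nov 27, 2004 + 13 days = Dec 10, 2004.
The lease is signed: Oct 4, 2004.
Construction is finished: Oct 4, 2004 + 23 days = Oct 27, 2004.
The health inspection is passed: Oct 27, 2004 + 4 weeks = Nov 24, 2004.
Both prerequisites met — the soft opening is held (Dec 10, 2004), the health inspection is passed (Nov 24, 2004); the later is Dec 10, 2004.
The grand opening takes place: Dec 10, 2004 + 9 days = Dec 19, 2004.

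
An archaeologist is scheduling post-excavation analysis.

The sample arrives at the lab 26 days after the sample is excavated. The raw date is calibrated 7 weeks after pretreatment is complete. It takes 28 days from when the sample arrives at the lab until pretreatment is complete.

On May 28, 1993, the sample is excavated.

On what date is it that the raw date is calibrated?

September 8, 1993

The sample is excavated: May 28, 1993.
The sample arrives at the lab: May 28, 1993 + 26 days = Jun 23, 1993.
Pretreatment is complete: Jun 23, 1993 + 28 days = Jul 21, 1993.
The raw date is calibrated: Jul 21, 1993 + 7 weeks = Sep 8, 1993.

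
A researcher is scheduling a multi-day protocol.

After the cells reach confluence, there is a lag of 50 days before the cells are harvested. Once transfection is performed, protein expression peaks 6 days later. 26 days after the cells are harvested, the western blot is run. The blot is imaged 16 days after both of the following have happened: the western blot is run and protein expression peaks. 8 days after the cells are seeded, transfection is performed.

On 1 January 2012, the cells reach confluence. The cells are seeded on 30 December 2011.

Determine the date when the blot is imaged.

The cells reach confluence: Jan 1, 2012.
The cells are harvested: Jan 1, 2012 + 50 days = Feb 20, 2012.
The western blot is run: Feb 20, 2012 + 26 days = Mar 17, 2012.
The cells are seeded: Dec 30, 2011.
Transfection is performed: Dec 30, 2011 + 8 days = Jan 7, 2012.
Protein expression peaks: Jan 7, 2012 + 6 days = Jan 13, 2012.
Both prerequisites met — the western blot is run (Mar 17, 2012), protein expression peaks (Jan 13, 2012); the later is Mar 17, 2012.
The blot is imaged: Mar 17, 2012 + 16 days = Apr 2, 2012.

2 April 2012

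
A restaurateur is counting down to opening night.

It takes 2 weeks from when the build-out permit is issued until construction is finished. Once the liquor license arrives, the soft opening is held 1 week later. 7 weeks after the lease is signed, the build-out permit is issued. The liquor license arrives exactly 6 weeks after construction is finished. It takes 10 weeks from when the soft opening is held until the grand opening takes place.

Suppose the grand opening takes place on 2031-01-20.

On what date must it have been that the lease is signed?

2030-07-22

The grand opening takes place: Jan 20, 2031.
The soft opening is held: Jan 20, 2031 − 10 weeks = Nov 11, 2030.
The liquor license arrives: Nov 11, 2030 − 1 week = Nov 4, 2030.
Construction is finished: Nov 4, 2030 − 6 weeks = Sep 23, 2030.
The build-out permit is issued: Sep 23, 2030 − 2 weeks = Sep 9, 2030.
The lease is signed: Sep 9, 2030 − 7 weeks = Jul 22, 2030.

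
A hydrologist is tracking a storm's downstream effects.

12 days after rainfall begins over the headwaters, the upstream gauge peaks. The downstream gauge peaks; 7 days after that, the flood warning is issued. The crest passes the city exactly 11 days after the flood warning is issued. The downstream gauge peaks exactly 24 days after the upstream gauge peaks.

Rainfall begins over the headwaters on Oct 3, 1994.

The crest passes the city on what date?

Nov 26, 1994

Rainfall begins over the headwaters: Oct 3, 1994.
The upstream gauge peaks: Oct 3, 1994 + 12 days = Oct 15, 1994.
The downstream gauge peaks: Oct 15, 1994 + 24 days = Nov 8, 1994.
The flood warning is issued: Nov 8, 1994 + 7 days = Nov 15, 1994.
The crest passes the city: Nov 15, 1994 + 11 days = Nov 26, 1994.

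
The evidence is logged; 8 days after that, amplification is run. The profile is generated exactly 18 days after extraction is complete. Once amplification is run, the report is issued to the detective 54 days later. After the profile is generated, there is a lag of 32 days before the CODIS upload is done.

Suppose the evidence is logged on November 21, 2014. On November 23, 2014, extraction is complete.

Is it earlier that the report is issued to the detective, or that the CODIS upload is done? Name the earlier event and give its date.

The CODIS upload is done — January 12, 2015

The evidence is logged: Nov 21, 2014.
Amplification is run: Nov 21, 2014 + 8 days = Nov 29, 2014.
The report is issued to the detective: Nov 29, 2014 + 54 days = Jan 22, 2015.
Extraction is complete: Nov 23, 2014.
The profile is generated: Nov 23, 2014 + 18 days = Dec 11, 2014.
The CODIS upload is done: Dec 11, 2014 + 32 days = Jan 12, 2015.
Comparing: the report is issued to the detective on Jan 22, 2015 vs the CODIS upload is done on Jan 12, 2015. Earlier: the CODIS upload is done.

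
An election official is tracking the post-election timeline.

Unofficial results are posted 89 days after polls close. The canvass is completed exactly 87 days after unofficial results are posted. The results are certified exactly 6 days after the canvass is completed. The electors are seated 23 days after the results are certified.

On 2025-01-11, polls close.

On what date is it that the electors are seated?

2025-08-04

Polls close: Jan 11, 2025.
Unofficial results are posted: Jan 11, 2025 + 89 days = Apr 10, 2025.
The canvass is completed: Apr 10, 2025 + 87 days = Jul 6, 2025.
The results are certified: Jul 6, 2025 + 6 days = Jul 12, 2025.
The electors are seated: Jul 12, 2025 + 23 days = Aug 4, 2025.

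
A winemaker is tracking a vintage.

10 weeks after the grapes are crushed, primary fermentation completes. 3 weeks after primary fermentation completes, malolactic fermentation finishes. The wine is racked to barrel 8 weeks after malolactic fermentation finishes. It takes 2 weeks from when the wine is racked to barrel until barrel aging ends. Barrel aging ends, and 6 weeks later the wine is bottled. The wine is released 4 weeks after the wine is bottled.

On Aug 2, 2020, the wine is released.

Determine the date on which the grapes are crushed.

The wine is released: Aug 2, 2020.
The wine is bottled: Aug 2, 2020 − 4 weeks = Jul 5, 2020.
Barrel aging ends: Jul 5, 2020 − 6 weeks = May 24, 2020.
The wine is racked to barrel: May 24, 2020 − 2 weeks = May 10, 2020.
Malolactic fermentation finishes: May 10, 2020 − 8 weeks = Mar 15, 2020.
Primary fermentation completes: Mar 15, 2020 − 3 weeks = Feb 23, 2020.
The grapes are crushed: Feb 23, 2020 − 10 weeks = Dec 15, 2019.

Dec 15, 2019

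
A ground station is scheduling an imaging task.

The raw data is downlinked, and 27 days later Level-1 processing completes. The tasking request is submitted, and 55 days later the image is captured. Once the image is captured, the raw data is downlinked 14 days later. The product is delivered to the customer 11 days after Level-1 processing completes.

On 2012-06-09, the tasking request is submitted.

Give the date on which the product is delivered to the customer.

2012-09-24

The tasking request is submitted: Jun 9, 2012.
The image is captured: Jun 9, 2012 + 55 days = Aug 3, 2012.
The raw data is downlinked: Aug 3, 2012 + 14 days = Aug 17, 2012.
Level-1 processing completes: Aug 17, 2012 + 27 days = Sep 13, 2012.
The product is delivered to the customer: Sep 13, 2012 + 11 days = Sep 24, 2012.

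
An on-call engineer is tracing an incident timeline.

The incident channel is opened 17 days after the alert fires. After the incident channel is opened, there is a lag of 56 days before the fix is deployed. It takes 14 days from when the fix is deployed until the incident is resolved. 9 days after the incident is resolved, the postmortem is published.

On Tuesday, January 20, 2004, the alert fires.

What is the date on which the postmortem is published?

Sunday, April 25, 2004

The alert fires: Jan 20, 2004.
The incident channel is opened: Jan 20, 2004 + 17 days = Feb 6, 2004.
The fix is deployed: Feb 6, 2004 + 56 days = Apr 2, 2004.
The incident is resolved: Apr 2, 2004 + 14 days = Apr 16, 2004.
The postmortem is published: Apr 16, 2004 + 9 days = Apr 25, 2004.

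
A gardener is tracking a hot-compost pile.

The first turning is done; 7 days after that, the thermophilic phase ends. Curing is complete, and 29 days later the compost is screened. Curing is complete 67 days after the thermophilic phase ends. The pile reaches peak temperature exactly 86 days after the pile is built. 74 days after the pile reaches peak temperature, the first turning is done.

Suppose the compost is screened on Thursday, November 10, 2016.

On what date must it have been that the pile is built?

The compost is screened: Nov 10, 2016.
Curing is complete: Nov 10, 2016 − 29 days = Oct 12, 2016.
The thermophilic phase ends: Oct 12, 2016 − 67 days = Aug 6, 2016.
The first turning is done: Aug 6, 2016 − 7 days = Jul 30, 2016.
The pile reaches peak temperature: Jul 30, 2016 − 74 days = May 17, 2016.
The pile is built: May 17, 2016 − 86 days = Feb 21, 2016.

Sunday, February 21, 2016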